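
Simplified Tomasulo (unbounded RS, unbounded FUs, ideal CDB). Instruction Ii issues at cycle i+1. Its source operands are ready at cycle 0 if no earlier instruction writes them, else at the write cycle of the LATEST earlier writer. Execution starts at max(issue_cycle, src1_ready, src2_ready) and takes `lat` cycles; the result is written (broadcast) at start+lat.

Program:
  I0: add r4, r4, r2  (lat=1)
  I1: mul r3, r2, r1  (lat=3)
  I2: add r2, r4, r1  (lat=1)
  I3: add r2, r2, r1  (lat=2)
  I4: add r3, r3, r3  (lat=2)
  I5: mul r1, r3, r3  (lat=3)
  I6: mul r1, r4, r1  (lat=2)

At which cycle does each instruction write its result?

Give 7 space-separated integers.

I0 add r4: issue@1 deps=(None,None) exec_start@1 write@2
I1 mul r3: issue@2 deps=(None,None) exec_start@2 write@5
I2 add r2: issue@3 deps=(0,None) exec_start@3 write@4
I3 add r2: issue@4 deps=(2,None) exec_start@4 write@6
I4 add r3: issue@5 deps=(1,1) exec_start@5 write@7
I5 mul r1: issue@6 deps=(4,4) exec_start@7 write@10
I6 mul r1: issue@7 deps=(0,5) exec_start@10 write@12

Answer: 2 5 4 6 7 10 12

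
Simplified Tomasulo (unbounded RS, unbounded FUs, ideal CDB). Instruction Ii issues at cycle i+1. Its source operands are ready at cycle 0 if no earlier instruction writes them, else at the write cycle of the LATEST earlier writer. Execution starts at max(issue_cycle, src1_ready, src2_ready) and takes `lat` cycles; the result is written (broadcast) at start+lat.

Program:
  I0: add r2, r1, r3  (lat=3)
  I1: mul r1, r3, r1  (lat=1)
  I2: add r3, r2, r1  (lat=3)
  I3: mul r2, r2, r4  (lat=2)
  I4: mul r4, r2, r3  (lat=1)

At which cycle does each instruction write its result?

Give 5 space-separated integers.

I0 add r2: issue@1 deps=(None,None) exec_start@1 write@4
I1 mul r1: issue@2 deps=(None,None) exec_start@2 write@3
I2 add r3: issue@3 deps=(0,1) exec_start@4 write@7
I3 mul r2: issue@4 deps=(0,None) exec_start@4 write@6
I4 mul r4: issue@5 deps=(3,2) exec_start@7 write@8

Answer: 4 3 7 6 8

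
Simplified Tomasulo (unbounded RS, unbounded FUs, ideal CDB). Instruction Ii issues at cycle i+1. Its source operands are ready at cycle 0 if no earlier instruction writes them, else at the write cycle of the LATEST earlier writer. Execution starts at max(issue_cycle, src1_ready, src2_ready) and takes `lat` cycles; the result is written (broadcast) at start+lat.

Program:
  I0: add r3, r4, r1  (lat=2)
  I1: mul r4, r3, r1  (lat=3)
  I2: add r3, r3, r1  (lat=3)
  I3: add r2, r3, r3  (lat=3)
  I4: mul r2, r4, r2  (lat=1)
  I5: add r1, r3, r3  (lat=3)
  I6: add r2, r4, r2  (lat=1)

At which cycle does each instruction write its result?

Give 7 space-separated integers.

I0 add r3: issue@1 deps=(None,None) exec_start@1 write@3
I1 mul r4: issue@2 deps=(0,None) exec_start@3 write@6
I2 add r3: issue@3 deps=(0,None) exec_start@3 write@6
I3 add r2: issue@4 deps=(2,2) exec_start@6 write@9
I4 mul r2: issue@5 deps=(1,3) exec_start@9 write@10
I5 add r1: issue@6 deps=(2,2) exec_start@6 write@9
I6 add r2: issue@7 deps=(1,4) exec_start@10 write@11

Answer: 3 6 6 9 10 9 11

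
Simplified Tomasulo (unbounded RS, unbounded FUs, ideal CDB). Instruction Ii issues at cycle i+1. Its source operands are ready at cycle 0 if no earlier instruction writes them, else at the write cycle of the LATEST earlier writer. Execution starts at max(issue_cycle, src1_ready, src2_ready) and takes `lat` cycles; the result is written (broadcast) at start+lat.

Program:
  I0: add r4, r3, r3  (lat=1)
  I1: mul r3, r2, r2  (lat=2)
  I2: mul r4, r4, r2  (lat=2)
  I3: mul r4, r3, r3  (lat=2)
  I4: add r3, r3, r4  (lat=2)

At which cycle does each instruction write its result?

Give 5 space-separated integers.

Answer: 2 4 5 6 8

Derivation:
I0 add r4: issue@1 deps=(None,None) exec_start@1 write@2
I1 mul r3: issue@2 deps=(None,None) exec_start@2 write@4
I2 mul r4: issue@3 deps=(0,None) exec_start@3 write@5
I3 mul r4: issue@4 deps=(1,1) exec_start@4 write@6
I4 add r3: issue@5 deps=(1,3) exec_start@6 write@8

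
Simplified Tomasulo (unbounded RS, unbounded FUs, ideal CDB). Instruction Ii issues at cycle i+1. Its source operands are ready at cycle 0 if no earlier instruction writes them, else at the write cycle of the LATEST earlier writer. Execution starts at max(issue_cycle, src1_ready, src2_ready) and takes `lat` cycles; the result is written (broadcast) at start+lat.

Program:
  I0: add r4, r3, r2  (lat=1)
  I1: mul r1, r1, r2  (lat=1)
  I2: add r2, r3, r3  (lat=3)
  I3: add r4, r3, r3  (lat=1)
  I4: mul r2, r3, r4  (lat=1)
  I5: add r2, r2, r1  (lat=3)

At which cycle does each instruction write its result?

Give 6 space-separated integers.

Answer: 2 3 6 5 6 9

Derivation:
I0 add r4: issue@1 deps=(None,None) exec_start@1 write@2
I1 mul r1: issue@2 deps=(None,None) exec_start@2 write@3
I2 add r2: issue@3 deps=(None,None) exec_start@3 write@6
I3 add r4: issue@4 deps=(None,None) exec_start@4 write@5
I4 mul r2: issue@5 deps=(None,3) exec_start@5 write@6
I5 add r2: issue@6 deps=(4,1) exec_start@6 write@9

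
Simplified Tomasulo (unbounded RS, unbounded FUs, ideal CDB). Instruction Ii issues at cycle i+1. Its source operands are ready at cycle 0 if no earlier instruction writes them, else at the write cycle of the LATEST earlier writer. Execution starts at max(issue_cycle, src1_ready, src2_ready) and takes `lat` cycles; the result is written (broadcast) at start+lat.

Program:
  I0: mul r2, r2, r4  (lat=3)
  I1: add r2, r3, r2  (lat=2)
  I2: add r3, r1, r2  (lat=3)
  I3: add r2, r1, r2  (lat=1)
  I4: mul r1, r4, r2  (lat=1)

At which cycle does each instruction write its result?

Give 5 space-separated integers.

Answer: 4 6 9 7 8

Derivation:
I0 mul r2: issue@1 deps=(None,None) exec_start@1 write@4
I1 add r2: issue@2 deps=(None,0) exec_start@4 write@6
I2 add r3: issue@3 deps=(None,1) exec_start@6 write@9
I3 add r2: issue@4 deps=(None,1) exec_start@6 write@7
I4 mul r1: issue@5 deps=(None,3) exec_start@7 write@8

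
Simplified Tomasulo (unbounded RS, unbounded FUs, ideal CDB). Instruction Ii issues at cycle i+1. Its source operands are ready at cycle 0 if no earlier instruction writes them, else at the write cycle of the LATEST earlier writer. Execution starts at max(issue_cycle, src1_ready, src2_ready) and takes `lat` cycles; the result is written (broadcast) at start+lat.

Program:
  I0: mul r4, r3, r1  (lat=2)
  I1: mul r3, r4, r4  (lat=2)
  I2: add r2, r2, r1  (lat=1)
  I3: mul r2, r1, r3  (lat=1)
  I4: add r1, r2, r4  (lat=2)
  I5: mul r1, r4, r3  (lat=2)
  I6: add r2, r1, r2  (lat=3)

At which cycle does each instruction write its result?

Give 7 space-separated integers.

Answer: 3 5 4 6 8 8 11

Derivation:
I0 mul r4: issue@1 deps=(None,None) exec_start@1 write@3
I1 mul r3: issue@2 deps=(0,0) exec_start@3 write@5
I2 add r2: issue@3 deps=(None,None) exec_start@3 write@4
I3 mul r2: issue@4 deps=(None,1) exec_start@5 write@6
I4 add r1: issue@5 deps=(3,0) exec_start@6 write@8
I5 mul r1: issue@6 deps=(0,1) exec_start@6 write@8
I6 add r2: issue@7 deps=(5,3) exec_start@8 write@11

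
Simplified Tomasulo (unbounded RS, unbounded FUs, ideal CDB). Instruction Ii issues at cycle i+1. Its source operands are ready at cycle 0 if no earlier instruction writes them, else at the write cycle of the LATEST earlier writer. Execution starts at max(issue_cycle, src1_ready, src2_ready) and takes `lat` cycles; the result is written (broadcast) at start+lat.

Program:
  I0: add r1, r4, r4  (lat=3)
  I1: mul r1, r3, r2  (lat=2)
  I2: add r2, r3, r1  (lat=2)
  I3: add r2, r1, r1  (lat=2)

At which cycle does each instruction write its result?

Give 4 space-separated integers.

I0 add r1: issue@1 deps=(None,None) exec_start@1 write@4
I1 mul r1: issue@2 deps=(None,None) exec_start@2 write@4
I2 add r2: issue@3 deps=(None,1) exec_start@4 write@6
I3 add r2: issue@4 deps=(1,1) exec_start@4 write@6

Answer: 4 4 6 6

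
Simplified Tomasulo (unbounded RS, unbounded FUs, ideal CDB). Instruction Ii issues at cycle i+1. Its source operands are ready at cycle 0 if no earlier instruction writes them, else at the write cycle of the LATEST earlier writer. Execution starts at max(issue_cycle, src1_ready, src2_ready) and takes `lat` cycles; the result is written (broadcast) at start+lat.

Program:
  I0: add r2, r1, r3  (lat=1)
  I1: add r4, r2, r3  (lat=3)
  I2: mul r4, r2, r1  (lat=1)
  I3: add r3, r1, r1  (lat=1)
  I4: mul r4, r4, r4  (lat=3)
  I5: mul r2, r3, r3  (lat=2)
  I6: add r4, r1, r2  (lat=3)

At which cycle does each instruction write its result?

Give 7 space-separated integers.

Answer: 2 5 4 5 8 8 11

Derivation:
I0 add r2: issue@1 deps=(None,None) exec_start@1 write@2
I1 add r4: issue@2 deps=(0,None) exec_start@2 write@5
I2 mul r4: issue@3 deps=(0,None) exec_start@3 write@4
I3 add r3: issue@4 deps=(None,None) exec_start@4 write@5
I4 mul r4: issue@5 deps=(2,2) exec_start@5 write@8
I5 mul r2: issue@6 deps=(3,3) exec_start@6 write@8
I6 add r4: issue@7 deps=(None,5) exec_start@8 write@11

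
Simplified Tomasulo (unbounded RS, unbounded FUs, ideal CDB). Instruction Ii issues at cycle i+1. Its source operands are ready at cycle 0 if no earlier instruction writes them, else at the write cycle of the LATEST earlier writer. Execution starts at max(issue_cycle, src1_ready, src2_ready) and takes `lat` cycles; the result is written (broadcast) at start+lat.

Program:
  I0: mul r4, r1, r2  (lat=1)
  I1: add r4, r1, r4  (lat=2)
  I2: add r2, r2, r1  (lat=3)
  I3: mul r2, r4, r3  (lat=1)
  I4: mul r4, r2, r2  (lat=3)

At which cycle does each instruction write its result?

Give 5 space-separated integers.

Answer: 2 4 6 5 8

Derivation:
I0 mul r4: issue@1 deps=(None,None) exec_start@1 write@2
I1 add r4: issue@2 deps=(None,0) exec_start@2 write@4
I2 add r2: issue@3 deps=(None,None) exec_start@3 write@6
I3 mul r2: issue@4 deps=(1,None) exec_start@4 write@5
I4 mul r4: issue@5 deps=(3,3) exec_start@5 write@8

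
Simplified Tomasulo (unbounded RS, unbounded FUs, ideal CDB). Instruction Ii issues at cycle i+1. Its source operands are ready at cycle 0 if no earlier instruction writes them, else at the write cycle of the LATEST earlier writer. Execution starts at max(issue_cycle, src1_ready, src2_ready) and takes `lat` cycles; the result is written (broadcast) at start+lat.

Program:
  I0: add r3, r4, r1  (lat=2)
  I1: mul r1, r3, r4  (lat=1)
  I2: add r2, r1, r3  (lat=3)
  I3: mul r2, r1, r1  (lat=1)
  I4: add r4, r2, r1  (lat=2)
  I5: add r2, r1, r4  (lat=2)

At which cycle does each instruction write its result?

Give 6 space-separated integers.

I0 add r3: issue@1 deps=(None,None) exec_start@1 write@3
I1 mul r1: issue@2 deps=(0,None) exec_start@3 write@4
I2 add r2: issue@3 deps=(1,0) exec_start@4 write@7
I3 mul r2: issue@4 deps=(1,1) exec_start@4 write@5
I4 add r4: issue@5 deps=(3,1) exec_start@5 write@7
I5 add r2: issue@6 deps=(1,4) exec_start@7 write@9

Answer: 3 4 7 5 7 9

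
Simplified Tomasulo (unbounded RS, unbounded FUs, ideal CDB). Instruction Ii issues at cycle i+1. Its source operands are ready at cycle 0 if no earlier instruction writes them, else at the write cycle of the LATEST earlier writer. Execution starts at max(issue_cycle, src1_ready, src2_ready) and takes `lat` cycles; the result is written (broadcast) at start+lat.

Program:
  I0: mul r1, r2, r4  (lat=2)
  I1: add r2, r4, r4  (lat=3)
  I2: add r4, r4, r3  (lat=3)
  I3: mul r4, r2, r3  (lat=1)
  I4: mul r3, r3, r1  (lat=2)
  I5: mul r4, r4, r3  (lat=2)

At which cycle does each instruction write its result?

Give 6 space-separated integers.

Answer: 3 5 6 6 7 9

Derivation:
I0 mul r1: issue@1 deps=(None,None) exec_start@1 write@3
I1 add r2: issue@2 deps=(None,None) exec_start@2 write@5
I2 add r4: issue@3 deps=(None,None) exec_start@3 write@6
I3 mul r4: issue@4 deps=(1,None) exec_start@5 write@6
I4 mul r3: issue@5 deps=(None,0) exec_start@5 write@7
I5 mul r4: issue@6 deps=(3,4) exec_start@7 write@9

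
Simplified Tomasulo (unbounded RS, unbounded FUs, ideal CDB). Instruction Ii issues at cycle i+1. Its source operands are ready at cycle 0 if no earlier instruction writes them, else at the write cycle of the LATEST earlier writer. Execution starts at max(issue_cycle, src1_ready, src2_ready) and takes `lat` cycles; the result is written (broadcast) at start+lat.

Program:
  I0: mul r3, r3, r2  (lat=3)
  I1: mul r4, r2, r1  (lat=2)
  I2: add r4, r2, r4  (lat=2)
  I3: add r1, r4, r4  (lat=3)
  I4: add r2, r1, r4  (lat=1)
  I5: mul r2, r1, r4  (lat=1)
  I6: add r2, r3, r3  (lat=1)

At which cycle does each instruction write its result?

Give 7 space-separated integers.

I0 mul r3: issue@1 deps=(None,None) exec_start@1 write@4
I1 mul r4: issue@2 deps=(None,None) exec_start@2 write@4
I2 add r4: issue@3 deps=(None,1) exec_start@4 write@6
I3 add r1: issue@4 deps=(2,2) exec_start@6 write@9
I4 add r2: issue@5 deps=(3,2) exec_start@9 write@10
I5 mul r2: issue@6 deps=(3,2) exec_start@9 write@10
I6 add r2: issue@7 deps=(0,0) exec_start@7 write@8

Answer: 4 4 6 9 10 10 8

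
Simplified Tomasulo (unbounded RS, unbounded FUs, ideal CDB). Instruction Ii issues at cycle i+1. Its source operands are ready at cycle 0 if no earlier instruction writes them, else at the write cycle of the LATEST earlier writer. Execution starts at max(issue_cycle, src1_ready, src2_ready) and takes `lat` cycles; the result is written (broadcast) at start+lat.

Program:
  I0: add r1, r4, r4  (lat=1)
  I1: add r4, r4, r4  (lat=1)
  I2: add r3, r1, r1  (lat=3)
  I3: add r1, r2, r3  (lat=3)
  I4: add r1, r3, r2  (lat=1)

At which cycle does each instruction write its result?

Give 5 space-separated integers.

Answer: 2 3 6 9 7

Derivation:
I0 add r1: issue@1 deps=(None,None) exec_start@1 write@2
I1 add r4: issue@2 deps=(None,None) exec_start@2 write@3
I2 add r3: issue@3 deps=(0,0) exec_start@3 write@6
I3 add r1: issue@4 deps=(None,2) exec_start@6 write@9
I4 add r1: issue@5 deps=(2,None) exec_start@6 write@7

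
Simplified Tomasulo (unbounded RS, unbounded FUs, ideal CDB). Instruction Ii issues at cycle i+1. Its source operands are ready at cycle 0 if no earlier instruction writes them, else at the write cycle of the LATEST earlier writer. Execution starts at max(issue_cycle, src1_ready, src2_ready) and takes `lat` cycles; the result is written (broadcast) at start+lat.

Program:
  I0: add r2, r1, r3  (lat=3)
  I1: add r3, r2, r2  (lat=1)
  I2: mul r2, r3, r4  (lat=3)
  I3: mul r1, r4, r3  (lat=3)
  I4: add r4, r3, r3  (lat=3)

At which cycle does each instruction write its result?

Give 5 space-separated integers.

Answer: 4 5 8 8 8

Derivation:
I0 add r2: issue@1 deps=(None,None) exec_start@1 write@4
I1 add r3: issue@2 deps=(0,0) exec_start@4 write@5
I2 mul r2: issue@3 deps=(1,None) exec_start@5 write@8
I3 mul r1: issue@4 deps=(None,1) exec_start@5 write@8
I4 add r4: issue@5 deps=(1,1) exec_start@5 write@8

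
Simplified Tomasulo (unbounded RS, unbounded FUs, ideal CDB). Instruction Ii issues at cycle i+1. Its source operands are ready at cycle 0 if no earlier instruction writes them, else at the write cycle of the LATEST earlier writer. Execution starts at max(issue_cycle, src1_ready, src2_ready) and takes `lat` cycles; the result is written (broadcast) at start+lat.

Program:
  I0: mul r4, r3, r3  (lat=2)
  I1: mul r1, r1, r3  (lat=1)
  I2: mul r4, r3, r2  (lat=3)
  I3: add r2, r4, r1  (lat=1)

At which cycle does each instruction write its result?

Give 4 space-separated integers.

Answer: 3 3 6 7

Derivation:
I0 mul r4: issue@1 deps=(None,None) exec_start@1 write@3
I1 mul r1: issue@2 deps=(None,None) exec_start@2 write@3
I2 mul r4: issue@3 deps=(None,None) exec_start@3 write@6
I3 add r2: issue@4 deps=(2,1) exec_start@6 write@7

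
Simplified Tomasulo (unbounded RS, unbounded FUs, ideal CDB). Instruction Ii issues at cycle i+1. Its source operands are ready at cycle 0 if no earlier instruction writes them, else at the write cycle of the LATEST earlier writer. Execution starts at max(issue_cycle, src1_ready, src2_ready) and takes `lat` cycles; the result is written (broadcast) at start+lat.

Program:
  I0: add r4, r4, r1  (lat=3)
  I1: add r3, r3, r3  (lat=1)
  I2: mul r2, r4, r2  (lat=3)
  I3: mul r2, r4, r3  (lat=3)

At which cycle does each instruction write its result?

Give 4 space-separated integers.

I0 add r4: issue@1 deps=(None,None) exec_start@1 write@4
I1 add r3: issue@2 deps=(None,None) exec_start@2 write@3
I2 mul r2: issue@3 deps=(0,None) exec_start@4 write@7
I3 mul r2: issue@4 deps=(0,1) exec_start@4 write@7

Answer: 4 3 7 7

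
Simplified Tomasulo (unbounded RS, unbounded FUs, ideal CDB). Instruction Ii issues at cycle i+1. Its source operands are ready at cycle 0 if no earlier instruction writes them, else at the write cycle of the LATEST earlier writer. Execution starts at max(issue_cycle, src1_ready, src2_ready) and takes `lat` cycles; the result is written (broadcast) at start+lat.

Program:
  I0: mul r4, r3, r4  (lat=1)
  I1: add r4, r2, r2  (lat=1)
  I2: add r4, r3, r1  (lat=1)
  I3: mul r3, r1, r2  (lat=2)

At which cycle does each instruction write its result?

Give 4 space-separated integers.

Answer: 2 3 4 6

Derivation:
I0 mul r4: issue@1 deps=(None,None) exec_start@1 write@2
I1 add r4: issue@2 deps=(None,None) exec_start@2 write@3
I2 add r4: issue@3 deps=(None,None) exec_start@3 write@4
I3 mul r3: issue@4 deps=(None,None) exec_start@4 write@6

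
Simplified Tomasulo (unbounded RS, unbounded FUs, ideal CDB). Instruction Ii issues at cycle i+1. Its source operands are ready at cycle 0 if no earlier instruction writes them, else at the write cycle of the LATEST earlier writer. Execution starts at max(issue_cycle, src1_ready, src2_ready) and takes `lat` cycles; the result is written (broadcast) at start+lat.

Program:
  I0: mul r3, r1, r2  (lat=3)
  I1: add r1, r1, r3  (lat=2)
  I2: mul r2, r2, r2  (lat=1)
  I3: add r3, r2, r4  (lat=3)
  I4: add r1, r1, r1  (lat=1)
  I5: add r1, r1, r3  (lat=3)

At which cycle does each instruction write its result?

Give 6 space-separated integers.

I0 mul r3: issue@1 deps=(None,None) exec_start@1 write@4
I1 add r1: issue@2 deps=(None,0) exec_start@4 write@6
I2 mul r2: issue@3 deps=(None,None) exec_start@3 write@4
I3 add r3: issue@4 deps=(2,None) exec_start@4 write@7
I4 add r1: issue@5 deps=(1,1) exec_start@6 write@7
I5 add r1: issue@6 deps=(4,3) exec_start@7 write@10

Answer: 4 6 4 7 7 10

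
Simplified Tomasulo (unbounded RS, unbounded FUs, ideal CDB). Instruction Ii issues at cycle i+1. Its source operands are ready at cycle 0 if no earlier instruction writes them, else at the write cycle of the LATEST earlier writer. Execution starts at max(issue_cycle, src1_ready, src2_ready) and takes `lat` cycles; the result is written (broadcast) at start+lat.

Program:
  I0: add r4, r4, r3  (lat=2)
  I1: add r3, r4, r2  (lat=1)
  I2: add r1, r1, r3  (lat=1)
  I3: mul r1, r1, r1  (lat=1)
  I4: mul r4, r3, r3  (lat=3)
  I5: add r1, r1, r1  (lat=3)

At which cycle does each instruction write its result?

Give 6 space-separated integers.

Answer: 3 4 5 6 8 9

Derivation:
I0 add r4: issue@1 deps=(None,None) exec_start@1 write@3
I1 add r3: issue@2 deps=(0,None) exec_start@3 write@4
I2 add r1: issue@3 deps=(None,1) exec_start@4 write@5
I3 mul r1: issue@4 deps=(2,2) exec_start@5 write@6
I4 mul r4: issue@5 deps=(1,1) exec_start@5 write@8
I5 add r1: issue@6 deps=(3,3) exec_start@6 write@9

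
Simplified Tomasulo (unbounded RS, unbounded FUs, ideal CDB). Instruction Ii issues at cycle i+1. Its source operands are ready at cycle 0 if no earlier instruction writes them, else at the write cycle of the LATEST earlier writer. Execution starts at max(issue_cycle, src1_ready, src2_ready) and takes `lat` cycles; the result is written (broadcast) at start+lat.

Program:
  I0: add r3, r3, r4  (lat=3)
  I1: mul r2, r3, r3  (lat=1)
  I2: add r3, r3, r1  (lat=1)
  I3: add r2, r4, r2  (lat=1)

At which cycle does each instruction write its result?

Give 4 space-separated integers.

I0 add r3: issue@1 deps=(None,None) exec_start@1 write@4
I1 mul r2: issue@2 deps=(0,0) exec_start@4 write@5
I2 add r3: issue@3 deps=(0,None) exec_start@4 write@5
I3 add r2: issue@4 deps=(None,1) exec_start@5 write@6

Answer: 4 5 5 6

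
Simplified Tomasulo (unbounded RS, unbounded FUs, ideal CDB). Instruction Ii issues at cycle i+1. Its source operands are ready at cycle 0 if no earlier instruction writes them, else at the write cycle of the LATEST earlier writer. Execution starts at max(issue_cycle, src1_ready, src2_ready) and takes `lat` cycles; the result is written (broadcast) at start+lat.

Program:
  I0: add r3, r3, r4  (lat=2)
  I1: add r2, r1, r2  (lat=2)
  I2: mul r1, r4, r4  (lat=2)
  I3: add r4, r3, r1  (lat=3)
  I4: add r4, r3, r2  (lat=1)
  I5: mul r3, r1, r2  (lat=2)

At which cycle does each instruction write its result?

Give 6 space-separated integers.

I0 add r3: issue@1 deps=(None,None) exec_start@1 write@3
I1 add r2: issue@2 deps=(None,None) exec_start@2 write@4
I2 mul r1: issue@3 deps=(None,None) exec_start@3 write@5
I3 add r4: issue@4 deps=(0,2) exec_start@5 write@8
I4 add r4: issue@5 deps=(0,1) exec_start@5 write@6
I5 mul r3: issue@6 deps=(2,1) exec_start@6 write@8

Answer: 3 4 5 8 6 8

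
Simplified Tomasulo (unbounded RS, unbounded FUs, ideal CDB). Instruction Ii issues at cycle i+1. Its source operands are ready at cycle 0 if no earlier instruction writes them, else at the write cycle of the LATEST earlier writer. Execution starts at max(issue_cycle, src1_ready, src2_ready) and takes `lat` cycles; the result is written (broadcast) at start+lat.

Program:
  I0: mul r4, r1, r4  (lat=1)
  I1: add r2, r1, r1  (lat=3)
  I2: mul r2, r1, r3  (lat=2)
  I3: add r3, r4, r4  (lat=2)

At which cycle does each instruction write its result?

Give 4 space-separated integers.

I0 mul r4: issue@1 deps=(None,None) exec_start@1 write@2
I1 add r2: issue@2 deps=(None,None) exec_start@2 write@5
I2 mul r2: issue@3 deps=(None,None) exec_start@3 write@5
I3 add r3: issue@4 deps=(0,0) exec_start@4 write@6

Answer: 2 5 5 6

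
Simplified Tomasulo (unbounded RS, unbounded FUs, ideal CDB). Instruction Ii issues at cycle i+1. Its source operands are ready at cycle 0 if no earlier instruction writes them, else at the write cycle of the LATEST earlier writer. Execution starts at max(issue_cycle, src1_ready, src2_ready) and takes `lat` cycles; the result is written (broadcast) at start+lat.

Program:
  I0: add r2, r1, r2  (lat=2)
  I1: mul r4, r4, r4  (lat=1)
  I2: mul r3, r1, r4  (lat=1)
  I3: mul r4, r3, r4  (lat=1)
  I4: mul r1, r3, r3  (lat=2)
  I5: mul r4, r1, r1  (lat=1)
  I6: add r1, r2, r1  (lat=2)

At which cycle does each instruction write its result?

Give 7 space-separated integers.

Answer: 3 3 4 5 7 8 9

Derivation:
I0 add r2: issue@1 deps=(None,None) exec_start@1 write@3
I1 mul r4: issue@2 deps=(None,None) exec_start@2 write@3
I2 mul r3: issue@3 deps=(None,1) exec_start@3 write@4
I3 mul r4: issue@4 deps=(2,1) exec_start@4 write@5
I4 mul r1: issue@5 deps=(2,2) exec_start@5 write@7
I5 mul r4: issue@6 deps=(4,4) exec_start@7 write@8
I6 add r1: issue@7 deps=(0,4) exec_start@7 write@9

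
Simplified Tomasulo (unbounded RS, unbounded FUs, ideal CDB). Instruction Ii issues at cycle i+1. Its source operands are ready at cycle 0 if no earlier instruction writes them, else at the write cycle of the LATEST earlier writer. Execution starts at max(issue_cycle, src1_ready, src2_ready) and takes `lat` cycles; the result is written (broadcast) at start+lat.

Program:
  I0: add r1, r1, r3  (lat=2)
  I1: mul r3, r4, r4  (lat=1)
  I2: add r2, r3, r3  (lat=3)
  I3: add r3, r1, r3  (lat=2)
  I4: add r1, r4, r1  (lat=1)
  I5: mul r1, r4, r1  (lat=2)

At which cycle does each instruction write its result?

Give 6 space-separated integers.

I0 add r1: issue@1 deps=(None,None) exec_start@1 write@3
I1 mul r3: issue@2 deps=(None,None) exec_start@2 write@3
I2 add r2: issue@3 deps=(1,1) exec_start@3 write@6
I3 add r3: issue@4 deps=(0,1) exec_start@4 write@6
I4 add r1: issue@5 deps=(None,0) exec_start@5 write@6
I5 mul r1: issue@6 deps=(None,4) exec_start@6 write@8

Answer: 3 3 6 6 6 8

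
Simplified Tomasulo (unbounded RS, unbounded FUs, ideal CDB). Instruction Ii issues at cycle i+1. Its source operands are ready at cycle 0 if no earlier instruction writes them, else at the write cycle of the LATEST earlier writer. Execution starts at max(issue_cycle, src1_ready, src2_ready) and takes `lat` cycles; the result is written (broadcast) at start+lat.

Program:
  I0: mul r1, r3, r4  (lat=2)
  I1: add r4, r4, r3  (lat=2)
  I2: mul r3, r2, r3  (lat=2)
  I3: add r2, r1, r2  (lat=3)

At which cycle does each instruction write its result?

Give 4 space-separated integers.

I0 mul r1: issue@1 deps=(None,None) exec_start@1 write@3
I1 add r4: issue@2 deps=(None,None) exec_start@2 write@4
I2 mul r3: issue@3 deps=(None,None) exec_start@3 write@5
I3 add r2: issue@4 deps=(0,None) exec_start@4 write@7

Answer: 3 4 5 7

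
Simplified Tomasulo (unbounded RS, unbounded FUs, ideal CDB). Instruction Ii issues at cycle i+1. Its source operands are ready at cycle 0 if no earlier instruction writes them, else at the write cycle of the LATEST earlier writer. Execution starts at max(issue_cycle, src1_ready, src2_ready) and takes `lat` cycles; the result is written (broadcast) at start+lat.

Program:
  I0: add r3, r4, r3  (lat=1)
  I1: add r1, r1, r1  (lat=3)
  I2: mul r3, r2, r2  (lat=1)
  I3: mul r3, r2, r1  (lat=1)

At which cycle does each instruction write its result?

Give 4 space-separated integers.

Answer: 2 5 4 6

Derivation:
I0 add r3: issue@1 deps=(None,None) exec_start@1 write@2
I1 add r1: issue@2 deps=(None,None) exec_start@2 write@5
I2 mul r3: issue@3 deps=(None,None) exec_start@3 write@4
I3 mul r3: issue@4 deps=(None,1) exec_start@5 write@6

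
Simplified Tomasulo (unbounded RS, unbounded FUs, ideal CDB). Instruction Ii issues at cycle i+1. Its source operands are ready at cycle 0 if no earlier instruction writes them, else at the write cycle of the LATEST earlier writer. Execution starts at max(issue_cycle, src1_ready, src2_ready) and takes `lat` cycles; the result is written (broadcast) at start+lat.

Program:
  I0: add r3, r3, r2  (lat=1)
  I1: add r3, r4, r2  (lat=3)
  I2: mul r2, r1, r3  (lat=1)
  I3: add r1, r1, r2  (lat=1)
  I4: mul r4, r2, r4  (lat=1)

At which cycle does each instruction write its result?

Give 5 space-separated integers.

Answer: 2 5 6 7 7

Derivation:
I0 add r3: issue@1 deps=(None,None) exec_start@1 write@2
I1 add r3: issue@2 deps=(None,None) exec_start@2 write@5
I2 mul r2: issue@3 deps=(None,1) exec_start@5 write@6
I3 add r1: issue@4 deps=(None,2) exec_start@6 write@7
I4 mul r4: issue@5 deps=(2,None) exec_start@6 write@7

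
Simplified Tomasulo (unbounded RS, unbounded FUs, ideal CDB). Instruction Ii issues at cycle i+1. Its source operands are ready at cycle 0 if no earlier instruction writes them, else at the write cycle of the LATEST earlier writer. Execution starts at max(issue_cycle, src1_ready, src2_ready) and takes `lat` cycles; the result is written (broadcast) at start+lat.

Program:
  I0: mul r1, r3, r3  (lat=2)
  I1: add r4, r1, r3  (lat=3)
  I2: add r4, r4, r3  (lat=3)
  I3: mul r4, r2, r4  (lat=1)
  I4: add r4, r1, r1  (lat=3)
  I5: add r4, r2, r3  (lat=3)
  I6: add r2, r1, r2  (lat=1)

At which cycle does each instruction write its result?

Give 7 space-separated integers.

Answer: 3 6 9 10 8 9 8

Derivation:
I0 mul r1: issue@1 deps=(None,None) exec_start@1 write@3
I1 add r4: issue@2 deps=(0,None) exec_start@3 write@6
I2 add r4: issue@3 deps=(1,None) exec_start@6 write@9
I3 mul r4: issue@4 deps=(None,2) exec_start@9 write@10
I4 add r4: issue@5 deps=(0,0) exec_start@5 write@8
I5 add r4: issue@6 deps=(None,None) exec_start@6 write@9
I6 add r2: issue@7 deps=(0,None) exec_start@7 write@8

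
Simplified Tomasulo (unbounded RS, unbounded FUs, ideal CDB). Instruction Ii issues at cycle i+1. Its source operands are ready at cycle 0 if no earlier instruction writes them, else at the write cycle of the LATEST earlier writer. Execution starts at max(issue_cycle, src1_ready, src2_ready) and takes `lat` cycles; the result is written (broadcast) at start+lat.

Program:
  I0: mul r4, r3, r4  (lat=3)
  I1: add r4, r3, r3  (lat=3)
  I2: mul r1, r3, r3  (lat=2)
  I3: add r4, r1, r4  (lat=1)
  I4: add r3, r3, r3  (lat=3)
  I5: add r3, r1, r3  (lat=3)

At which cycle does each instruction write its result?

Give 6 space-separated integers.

I0 mul r4: issue@1 deps=(None,None) exec_start@1 write@4
I1 add r4: issue@2 deps=(None,None) exec_start@2 write@5
I2 mul r1: issue@3 deps=(None,None) exec_start@3 write@5
I3 add r4: issue@4 deps=(2,1) exec_start@5 write@6
I4 add r3: issue@5 deps=(None,None) exec_start@5 write@8
I5 add r3: issue@6 deps=(2,4) exec_start@8 write@11

Answer: 4 5 5 6 8 11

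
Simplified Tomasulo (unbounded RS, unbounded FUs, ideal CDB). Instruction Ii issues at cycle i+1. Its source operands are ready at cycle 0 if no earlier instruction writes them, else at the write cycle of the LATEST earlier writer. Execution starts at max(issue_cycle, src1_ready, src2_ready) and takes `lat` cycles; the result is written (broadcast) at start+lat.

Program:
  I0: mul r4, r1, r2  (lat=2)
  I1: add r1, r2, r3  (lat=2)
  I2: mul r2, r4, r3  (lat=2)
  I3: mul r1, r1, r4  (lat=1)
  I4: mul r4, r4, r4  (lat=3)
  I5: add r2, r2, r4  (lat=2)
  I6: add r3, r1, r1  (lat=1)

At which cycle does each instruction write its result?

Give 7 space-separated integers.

I0 mul r4: issue@1 deps=(None,None) exec_start@1 write@3
I1 add r1: issue@2 deps=(None,None) exec_start@2 write@4
I2 mul r2: issue@3 deps=(0,None) exec_start@3 write@5
I3 mul r1: issue@4 deps=(1,0) exec_start@4 write@5
I4 mul r4: issue@5 deps=(0,0) exec_start@5 write@8
I5 add r2: issue@6 deps=(2,4) exec_start@8 write@10
I6 add r3: issue@7 deps=(3,3) exec_start@7 write@8

Answer: 3 4 5 5 8 10 8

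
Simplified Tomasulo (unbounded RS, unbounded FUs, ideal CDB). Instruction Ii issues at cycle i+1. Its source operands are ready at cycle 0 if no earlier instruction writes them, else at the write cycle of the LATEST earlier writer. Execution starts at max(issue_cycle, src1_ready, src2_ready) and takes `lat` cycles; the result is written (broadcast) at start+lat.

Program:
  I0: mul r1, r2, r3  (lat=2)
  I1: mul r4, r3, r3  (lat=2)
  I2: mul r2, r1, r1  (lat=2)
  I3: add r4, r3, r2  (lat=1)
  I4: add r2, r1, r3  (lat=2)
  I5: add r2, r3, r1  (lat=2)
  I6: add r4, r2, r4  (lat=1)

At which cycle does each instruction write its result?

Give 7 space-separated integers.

Answer: 3 4 5 6 7 8 9

Derivation:
I0 mul r1: issue@1 deps=(None,None) exec_start@1 write@3
I1 mul r4: issue@2 deps=(None,None) exec_start@2 write@4
I2 mul r2: issue@3 deps=(0,0) exec_start@3 write@5
I3 add r4: issue@4 deps=(None,2) exec_start@5 write@6
I4 add r2: issue@5 deps=(0,None) exec_start@5 write@7
I5 add r2: issue@6 deps=(None,0) exec_start@6 write@8
I6 add r4: issue@7 deps=(5,3) exec_start@8 write@9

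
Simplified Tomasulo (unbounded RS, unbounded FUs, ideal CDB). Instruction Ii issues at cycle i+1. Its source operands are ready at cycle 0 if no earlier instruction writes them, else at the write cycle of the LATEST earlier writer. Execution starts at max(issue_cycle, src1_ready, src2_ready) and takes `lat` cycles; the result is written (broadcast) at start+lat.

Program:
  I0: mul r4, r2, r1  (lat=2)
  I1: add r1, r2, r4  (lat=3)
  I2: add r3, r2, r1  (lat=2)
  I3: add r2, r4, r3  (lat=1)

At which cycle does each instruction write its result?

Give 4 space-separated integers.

Answer: 3 6 8 9

Derivation:
I0 mul r4: issue@1 deps=(None,None) exec_start@1 write@3
I1 add r1: issue@2 deps=(None,0) exec_start@3 write@6
I2 add r3: issue@3 deps=(None,1) exec_start@6 write@8
I3 add r2: issue@4 deps=(0,2) exec_start@8 write@9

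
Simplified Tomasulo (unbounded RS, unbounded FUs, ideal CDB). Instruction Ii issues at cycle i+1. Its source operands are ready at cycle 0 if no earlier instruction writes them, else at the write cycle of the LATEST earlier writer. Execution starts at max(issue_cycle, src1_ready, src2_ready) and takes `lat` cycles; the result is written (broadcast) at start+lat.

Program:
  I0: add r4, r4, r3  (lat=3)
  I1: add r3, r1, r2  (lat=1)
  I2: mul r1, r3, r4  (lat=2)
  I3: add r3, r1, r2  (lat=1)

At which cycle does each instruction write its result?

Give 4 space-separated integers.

Answer: 4 3 6 7

Derivation:
I0 add r4: issue@1 deps=(None,None) exec_start@1 write@4
I1 add r3: issue@2 deps=(None,None) exec_start@2 write@3
I2 mul r1: issue@3 deps=(1,0) exec_start@4 write@6
I3 add r3: issue@4 deps=(2,None) exec_start@6 write@7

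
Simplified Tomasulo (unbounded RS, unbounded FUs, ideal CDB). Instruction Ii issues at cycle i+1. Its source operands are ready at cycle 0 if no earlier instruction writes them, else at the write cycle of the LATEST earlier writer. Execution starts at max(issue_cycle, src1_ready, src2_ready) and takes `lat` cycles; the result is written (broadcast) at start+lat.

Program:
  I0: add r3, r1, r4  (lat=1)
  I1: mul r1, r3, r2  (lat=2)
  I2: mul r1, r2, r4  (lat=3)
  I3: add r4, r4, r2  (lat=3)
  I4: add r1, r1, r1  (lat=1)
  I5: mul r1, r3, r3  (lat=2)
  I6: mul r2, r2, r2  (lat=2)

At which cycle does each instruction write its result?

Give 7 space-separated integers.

Answer: 2 4 6 7 7 8 9

Derivation:
I0 add r3: issue@1 deps=(None,None) exec_start@1 write@2
I1 mul r1: issue@2 deps=(0,None) exec_start@2 write@4
I2 mul r1: issue@3 deps=(None,None) exec_start@3 write@6
I3 add r4: issue@4 deps=(None,None) exec_start@4 write@7
I4 add r1: issue@5 deps=(2,2) exec_start@6 write@7
I5 mul r1: issue@6 deps=(0,0) exec_start@6 write@8
I6 mul r2: issue@7 deps=(None,None) exec_start@7 write@9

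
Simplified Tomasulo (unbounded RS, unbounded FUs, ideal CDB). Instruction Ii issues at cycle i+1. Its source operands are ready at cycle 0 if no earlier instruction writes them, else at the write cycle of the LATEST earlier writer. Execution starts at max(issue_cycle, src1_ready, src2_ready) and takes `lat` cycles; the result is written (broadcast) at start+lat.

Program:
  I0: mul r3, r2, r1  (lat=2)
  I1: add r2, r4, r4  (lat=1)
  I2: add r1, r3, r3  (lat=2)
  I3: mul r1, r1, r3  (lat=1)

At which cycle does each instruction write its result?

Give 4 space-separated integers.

I0 mul r3: issue@1 deps=(None,None) exec_start@1 write@3
I1 add r2: issue@2 deps=(None,None) exec_start@2 write@3
I2 add r1: issue@3 deps=(0,0) exec_start@3 write@5
I3 mul r1: issue@4 deps=(2,0) exec_start@5 write@6

Answer: 3 3 5 6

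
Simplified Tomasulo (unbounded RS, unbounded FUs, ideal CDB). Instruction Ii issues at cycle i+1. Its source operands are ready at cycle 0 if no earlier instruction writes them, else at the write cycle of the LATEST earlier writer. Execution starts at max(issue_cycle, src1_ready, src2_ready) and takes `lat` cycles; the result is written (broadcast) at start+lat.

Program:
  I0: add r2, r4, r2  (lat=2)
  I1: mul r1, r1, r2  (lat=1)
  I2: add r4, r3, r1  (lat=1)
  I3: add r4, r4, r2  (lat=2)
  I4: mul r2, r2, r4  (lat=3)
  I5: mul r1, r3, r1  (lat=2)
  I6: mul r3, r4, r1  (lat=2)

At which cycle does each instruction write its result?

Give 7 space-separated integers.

I0 add r2: issue@1 deps=(None,None) exec_start@1 write@3
I1 mul r1: issue@2 deps=(None,0) exec_start@3 write@4
I2 add r4: issue@3 deps=(None,1) exec_start@4 write@5
I3 add r4: issue@4 deps=(2,0) exec_start@5 write@7
I4 mul r2: issue@5 deps=(0,3) exec_start@7 write@10
I5 mul r1: issue@6 deps=(None,1) exec_start@6 write@8
I6 mul r3: issue@7 deps=(3,5) exec_start@8 write@10

Answer: 3 4 5 7 10 8 10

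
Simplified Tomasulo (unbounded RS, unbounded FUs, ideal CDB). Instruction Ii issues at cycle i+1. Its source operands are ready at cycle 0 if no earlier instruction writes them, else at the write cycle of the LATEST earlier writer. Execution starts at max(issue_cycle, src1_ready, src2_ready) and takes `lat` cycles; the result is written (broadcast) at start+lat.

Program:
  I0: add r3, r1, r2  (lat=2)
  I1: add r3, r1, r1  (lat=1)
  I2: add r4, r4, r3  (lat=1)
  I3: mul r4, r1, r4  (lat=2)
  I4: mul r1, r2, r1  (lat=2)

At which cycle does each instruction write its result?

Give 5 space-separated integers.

I0 add r3: issue@1 deps=(None,None) exec_start@1 write@3
I1 add r3: issue@2 deps=(None,None) exec_start@2 write@3
I2 add r4: issue@3 deps=(None,1) exec_start@3 write@4
I3 mul r4: issue@4 deps=(None,2) exec_start@4 write@6
I4 mul r1: issue@5 deps=(None,None) exec_start@5 write@7

Answer: 3 3 4 6 7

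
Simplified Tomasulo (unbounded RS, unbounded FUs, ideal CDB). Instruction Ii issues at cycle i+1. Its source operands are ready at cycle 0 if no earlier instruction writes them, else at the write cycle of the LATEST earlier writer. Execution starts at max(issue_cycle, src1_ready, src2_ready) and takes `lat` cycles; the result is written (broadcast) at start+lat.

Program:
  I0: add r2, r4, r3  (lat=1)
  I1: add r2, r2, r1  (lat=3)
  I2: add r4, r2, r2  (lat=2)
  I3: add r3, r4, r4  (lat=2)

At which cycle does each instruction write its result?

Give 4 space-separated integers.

I0 add r2: issue@1 deps=(None,None) exec_start@1 write@2
I1 add r2: issue@2 deps=(0,None) exec_start@2 write@5
I2 add r4: issue@3 deps=(1,1) exec_start@5 write@7
I3 add r3: issue@4 deps=(2,2) exec_start@7 write@9

Answer: 2 5 7 9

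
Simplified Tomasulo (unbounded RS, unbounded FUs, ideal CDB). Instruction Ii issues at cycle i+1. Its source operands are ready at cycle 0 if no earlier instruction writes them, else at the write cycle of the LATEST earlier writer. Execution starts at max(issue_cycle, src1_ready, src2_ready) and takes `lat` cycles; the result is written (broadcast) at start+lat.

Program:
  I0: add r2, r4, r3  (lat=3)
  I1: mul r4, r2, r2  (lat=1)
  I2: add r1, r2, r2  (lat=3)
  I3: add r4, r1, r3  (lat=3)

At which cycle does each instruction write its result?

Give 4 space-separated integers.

Answer: 4 5 7 10

Derivation:
I0 add r2: issue@1 deps=(None,None) exec_start@1 write@4
I1 mul r4: issue@2 deps=(0,0) exec_start@4 write@5
I2 add r1: issue@3 deps=(0,0) exec_start@4 write@7
I3 add r4: issue@4 deps=(2,None) exec_start@7 write@10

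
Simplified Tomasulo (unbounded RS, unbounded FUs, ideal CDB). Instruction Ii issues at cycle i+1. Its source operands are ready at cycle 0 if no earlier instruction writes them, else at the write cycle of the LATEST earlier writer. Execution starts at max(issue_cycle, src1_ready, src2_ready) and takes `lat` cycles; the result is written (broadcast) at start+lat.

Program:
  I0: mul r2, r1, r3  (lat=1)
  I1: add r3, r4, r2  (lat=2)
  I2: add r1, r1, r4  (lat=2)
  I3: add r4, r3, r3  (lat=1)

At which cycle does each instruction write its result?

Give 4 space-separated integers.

Answer: 2 4 5 5

Derivation:
I0 mul r2: issue@1 deps=(None,None) exec_start@1 write@2
I1 add r3: issue@2 deps=(None,0) exec_start@2 write@4
I2 add r1: issue@3 deps=(None,None) exec_start@3 write@5
I3 add r4: issue@4 deps=(1,1) exec_start@4 write@5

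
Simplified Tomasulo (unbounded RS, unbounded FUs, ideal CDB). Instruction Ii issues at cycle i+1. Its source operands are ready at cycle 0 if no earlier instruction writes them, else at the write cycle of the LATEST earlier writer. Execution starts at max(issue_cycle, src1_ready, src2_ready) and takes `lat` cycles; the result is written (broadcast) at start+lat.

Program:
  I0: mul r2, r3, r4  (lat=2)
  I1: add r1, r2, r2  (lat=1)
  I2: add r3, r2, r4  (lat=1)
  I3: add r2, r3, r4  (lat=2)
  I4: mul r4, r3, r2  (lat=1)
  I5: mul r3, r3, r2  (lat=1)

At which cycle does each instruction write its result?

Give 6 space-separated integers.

Answer: 3 4 4 6 7 7

Derivation:
I0 mul r2: issue@1 deps=(None,None) exec_start@1 write@3
I1 add r1: issue@2 deps=(0,0) exec_start@3 write@4
I2 add r3: issue@3 deps=(0,None) exec_start@3 write@4
I3 add r2: issue@4 deps=(2,None) exec_start@4 write@6
I4 mul r4: issue@5 deps=(2,3) exec_start@6 write@7
I5 mul r3: issue@6 deps=(2,3) exec_start@6 write@7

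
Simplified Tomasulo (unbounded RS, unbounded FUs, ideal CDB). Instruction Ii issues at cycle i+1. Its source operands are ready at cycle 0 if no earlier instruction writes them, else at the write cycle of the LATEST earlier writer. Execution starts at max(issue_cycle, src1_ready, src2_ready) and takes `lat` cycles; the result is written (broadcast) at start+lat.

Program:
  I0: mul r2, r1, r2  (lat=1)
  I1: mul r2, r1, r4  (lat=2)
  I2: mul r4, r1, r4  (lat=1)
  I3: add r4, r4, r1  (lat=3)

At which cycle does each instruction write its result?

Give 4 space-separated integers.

Answer: 2 4 4 7

Derivation:
I0 mul r2: issue@1 deps=(None,None) exec_start@1 write@2
I1 mul r2: issue@2 deps=(None,None) exec_start@2 write@4
I2 mul r4: issue@3 deps=(None,None) exec_start@3 write@4
I3 add r4: issue@4 deps=(2,None) exec_start@4 write@7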